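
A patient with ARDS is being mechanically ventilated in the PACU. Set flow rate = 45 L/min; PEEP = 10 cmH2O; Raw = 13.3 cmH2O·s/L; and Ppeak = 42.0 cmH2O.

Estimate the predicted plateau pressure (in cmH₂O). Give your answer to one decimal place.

Flow: 45 L/min ÷ 60 = 0.75 L/s.
Pplat = PIP − Raw × flow = 42.0 − 13.3 × 0.75 = 42.0 − 9.975 = 32.025 cmH2O.

32.0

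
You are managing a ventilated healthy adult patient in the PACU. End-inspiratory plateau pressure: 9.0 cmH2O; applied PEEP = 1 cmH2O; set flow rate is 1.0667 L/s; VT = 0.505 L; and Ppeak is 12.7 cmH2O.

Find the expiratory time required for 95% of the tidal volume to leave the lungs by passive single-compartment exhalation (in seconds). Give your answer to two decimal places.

R = (PIP − Pplat)/V̇ = (12.7 − 9.0) / 1.0667 = 3.7/1.0667 = 3.469 cmH2O·s/L.
C = Vt/(Pplat − PEEP) = 505.0 / (9.0 − 1) = 505.0/8.0 = 63.125 mL/cmH2O.
τ = R × C = 3.469 × 0.06313 L/cmH2O = 0.219 s.
t = −τ·ln(1 − 0.95) = −0.219·ln(0.05) = 0.6561 s.

0.66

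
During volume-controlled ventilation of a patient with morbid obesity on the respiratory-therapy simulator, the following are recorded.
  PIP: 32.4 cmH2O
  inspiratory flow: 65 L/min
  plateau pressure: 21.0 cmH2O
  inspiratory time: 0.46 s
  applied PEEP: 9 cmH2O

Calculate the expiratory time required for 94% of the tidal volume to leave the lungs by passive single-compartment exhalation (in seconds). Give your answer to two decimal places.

Flow: 65 L/min ÷ 60 = 1.0833 L/s.
Vt = flow × Ti = 1.0833 L/s × 0.46 s × 1000 mL/L = 498.32 mL.
R = (PIP − Pplat)/V̇ = (32.4 − 21.0) / 1.0833 = 11.4/1.0833 = 10.523 cmH2O·s/L.
C = Vt/(Pplat − PEEP) = 498.32 / (21.0 − 9) = 498.32/12.0 = 41.527 mL/cmH2O.
τ = R × C = 10.523 × 0.04153 L/cmH2O = 0.437 s.
t = −τ·ln(1 − 0.94) = −0.437·ln(0.06) = 1.229 s.

1.23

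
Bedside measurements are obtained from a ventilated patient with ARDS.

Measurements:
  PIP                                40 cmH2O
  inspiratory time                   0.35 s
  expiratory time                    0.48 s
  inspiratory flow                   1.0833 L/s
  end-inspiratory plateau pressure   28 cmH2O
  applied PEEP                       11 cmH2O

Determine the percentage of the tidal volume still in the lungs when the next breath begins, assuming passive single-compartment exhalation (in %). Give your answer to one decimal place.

Vt = flow × Ti = 1.0833 L/s × 0.35 s × 1000 mL/L = 379.16 mL.
R = (PIP − Pplat)/V̇ = (40 − 28) / 1.0833 = 12.0/1.0833 = 11.077 cmH2O·s/L.
C = Vt/(Pplat − PEEP) = 379.16 / (28 − 11) = 379.16/17.0 = 22.304 mL/cmH2O.
τ = R × C = 11.077 × 0.0223 L/cmH2O = 0.247 s.
Fraction remaining at end-expiration = e^(−Te/τ) = e^(−0.48/0.247) = 0.1432 → 14.32%.

14.3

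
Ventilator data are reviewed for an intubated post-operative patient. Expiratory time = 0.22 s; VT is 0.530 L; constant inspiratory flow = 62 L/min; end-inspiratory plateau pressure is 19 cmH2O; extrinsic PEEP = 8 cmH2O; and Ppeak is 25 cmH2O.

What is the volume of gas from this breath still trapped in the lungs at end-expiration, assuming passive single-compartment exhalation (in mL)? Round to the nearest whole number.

Flow: 62 L/min ÷ 60 = 1.0333 L/s.
R = (PIP − Pplat)/V̇ = (25 − 19) / 1.0333 = 6.0/1.0333 = 5.807 cmH2O·s/L.
C = Vt/(Pplat − PEEP) = 530.0 / (19 − 8) = 530.0/11.0 = 48.182 mL/cmH2O.
τ = R × C = 5.807 × 0.04818 L/cmH2O = 0.2798 s.
Fraction remaining = e^(−Te/τ) = e^(−0.22/0.2798) = 0.4555.
Trapped volume = 530.0 × 0.4555 = 241.42 mL.

241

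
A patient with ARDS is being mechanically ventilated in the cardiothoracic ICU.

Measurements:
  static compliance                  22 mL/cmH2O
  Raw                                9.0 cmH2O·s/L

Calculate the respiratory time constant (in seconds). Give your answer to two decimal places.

τ = R × C = 9.0 × 22 mL/cmH2O = 9.0 × 0.022 L/cmH2O = 0.198 s.

0.20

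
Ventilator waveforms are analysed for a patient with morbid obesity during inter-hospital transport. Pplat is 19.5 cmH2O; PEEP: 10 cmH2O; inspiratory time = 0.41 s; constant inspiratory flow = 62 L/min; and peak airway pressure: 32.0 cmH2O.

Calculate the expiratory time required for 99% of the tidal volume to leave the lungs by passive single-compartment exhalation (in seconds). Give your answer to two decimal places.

Flow: 62 L/min ÷ 60 = 1.0333 L/s.
Vt = flow × Ti = 1.0333 L/s × 0.41 s × 1000 mL/L = 423.65 mL.
R = (PIP − Pplat)/V̇ = (32.0 − 19.5) / 1.0333 = 12.5/1.0333 = 12.097 cmH2O·s/L.
C = Vt/(Pplat − PEEP) = 423.65 / (19.5 − 10) = 423.65/9.5 = 44.595 mL/cmH2O.
τ = R × C = 12.097 × 0.0446 L/cmH2O = 0.5395 s.
t = −τ·ln(1 − 0.99) = −0.5395·ln(0.01) = 2.484 s.

2.48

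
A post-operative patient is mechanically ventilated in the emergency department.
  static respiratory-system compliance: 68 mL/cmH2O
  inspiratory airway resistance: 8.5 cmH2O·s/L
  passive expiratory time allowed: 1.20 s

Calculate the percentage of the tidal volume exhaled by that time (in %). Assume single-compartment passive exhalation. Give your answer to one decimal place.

τ = R × C = 8.5 × 68 mL/cmH2O = 8.5 × 0.068 L/cmH2O = 0.578 s.
Passive exhalation: V(t)/V₀ = e^(−t/τ) = e^(−1.20/0.578) = 0.1254.
Fraction exhaled = 1 − 0.1254 = 0.8746 → 87.46%.

87.5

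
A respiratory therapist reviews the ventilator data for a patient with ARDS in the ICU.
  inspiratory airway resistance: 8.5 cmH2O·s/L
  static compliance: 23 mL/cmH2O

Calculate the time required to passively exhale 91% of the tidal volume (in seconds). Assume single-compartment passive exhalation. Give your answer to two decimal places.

τ = R × C = 8.5 × 23 mL/cmH2O = 8.5 × 0.023 L/cmH2O = 0.1955 s.
Exhaled fraction f = 1 − e^(−t/τ) → t = −τ·ln(1 − f) = −0.1955·ln(0.09) = 0.4708 s.

0.47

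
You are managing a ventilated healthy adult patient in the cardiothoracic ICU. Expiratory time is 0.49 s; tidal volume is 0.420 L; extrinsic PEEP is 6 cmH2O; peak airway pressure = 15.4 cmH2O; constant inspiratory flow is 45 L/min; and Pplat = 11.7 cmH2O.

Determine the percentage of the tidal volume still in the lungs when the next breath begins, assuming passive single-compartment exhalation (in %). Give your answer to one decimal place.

Flow: 45 L/min ÷ 60 = 0.75 L/s.
R = (PIP − Pplat)/V̇ = (15.4 − 11.7) / 0.75 = 3.7/0.75 = 4.933 cmH2O·s/L.
C = Vt/(Pplat − PEEP) = 420.0 / (11.7 − 6) = 420.0/5.7 = 73.684 mL/cmH2O.
τ = R × C = 4.933 × 0.07368 L/cmH2O = 0.3635 s.
Fraction remaining at end-expiration = e^(−Te/τ) = e^(−0.49/0.3635) = 0.2598 → 25.98%.

26.0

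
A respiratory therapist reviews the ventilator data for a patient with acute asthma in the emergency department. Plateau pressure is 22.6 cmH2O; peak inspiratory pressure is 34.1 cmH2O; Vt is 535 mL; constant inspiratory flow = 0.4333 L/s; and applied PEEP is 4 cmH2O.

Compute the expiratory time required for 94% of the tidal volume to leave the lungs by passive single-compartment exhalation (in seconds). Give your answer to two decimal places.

2.15

R = (PIP − Pplat)/V̇ = (34.1 − 22.6) / 0.4333 = 11.5/0.4333 = 26.541 cmH2O·s/L.
C = Vt/(Pplat − PEEP) = 535.0 / (22.6 − 4) = 535.0/18.6 = 28.763 mL/cmH2O.
τ = R × C = 26.541 × 0.02876 L/cmH2O = 0.7633 s.
t = −τ·ln(1 − 0.94) = −0.7633·ln(0.06) = 2.147 s.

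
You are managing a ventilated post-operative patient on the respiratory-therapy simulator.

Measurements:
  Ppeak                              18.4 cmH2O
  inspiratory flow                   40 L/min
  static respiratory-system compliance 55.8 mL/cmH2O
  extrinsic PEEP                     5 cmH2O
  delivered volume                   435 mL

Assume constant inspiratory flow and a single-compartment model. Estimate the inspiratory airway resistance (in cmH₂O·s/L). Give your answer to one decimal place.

8.4

Flow: 40 L/min ÷ 60 = 0.6667 L/s.
Equation of motion (constant flow): PIP = Vt/C + R·V̇ + PEEP.
R·V̇ = PIP − Vt/C − PEEP = 18.4 − 435/55.8 − 5 = 18.4 − 7.796 − 5 = 5.604 cmH2O.
R = 5.604 / 0.6667 = 8.406 cmH2O·s/L.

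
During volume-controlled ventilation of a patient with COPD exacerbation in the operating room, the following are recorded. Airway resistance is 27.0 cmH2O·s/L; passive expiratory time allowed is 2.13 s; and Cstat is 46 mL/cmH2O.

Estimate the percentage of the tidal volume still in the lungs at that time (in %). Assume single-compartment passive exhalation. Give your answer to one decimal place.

18.0

τ = R × C = 27.0 × 46 mL/cmH2O = 27.0 × 0.046 L/cmH2O = 1.242 s.
Passive exhalation: V(t)/V₀ = e^(−t/τ) = e^(−2.13/1.242) = 0.18.
Fraction remaining = 0.18 → 18.0%.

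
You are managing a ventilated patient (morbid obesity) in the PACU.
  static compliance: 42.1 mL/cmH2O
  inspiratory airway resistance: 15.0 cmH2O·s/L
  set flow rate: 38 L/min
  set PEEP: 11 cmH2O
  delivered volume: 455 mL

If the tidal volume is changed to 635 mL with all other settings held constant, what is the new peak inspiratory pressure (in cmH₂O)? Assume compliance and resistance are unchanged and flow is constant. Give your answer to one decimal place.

35.6

Flow: 38 L/min ÷ 60 = 0.6333 L/s.
PIP = Vt/C + R·V̇ + PEEP (constant-flow equation of motion).
Only the elastic term changes: ΔPIP = ΔVt / C = (635 − 455) / 42.1 = 4.276 cmH2O.
Original PIP = 455/42.1 + 15.0×0.6333 + 11 = 31.307 cmH2O; new PIP = 31.307 + (4.276) = 35.583 cmH2O.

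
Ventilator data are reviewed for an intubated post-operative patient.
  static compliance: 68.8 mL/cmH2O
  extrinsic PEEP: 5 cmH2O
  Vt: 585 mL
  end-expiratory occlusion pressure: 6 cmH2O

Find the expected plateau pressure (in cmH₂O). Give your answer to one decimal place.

14.5

End-expiratory occlusion gives total PEEP = 6 cmH2O (intrinsic PEEP = 6 − 5 = 1). Use total PEEP for the elastic gradient.
Pplat = PEEPtotal + Vt / Cstat = 6 + 585 / 68.8 = 6 + 8.503 = 14.503 cmH2O.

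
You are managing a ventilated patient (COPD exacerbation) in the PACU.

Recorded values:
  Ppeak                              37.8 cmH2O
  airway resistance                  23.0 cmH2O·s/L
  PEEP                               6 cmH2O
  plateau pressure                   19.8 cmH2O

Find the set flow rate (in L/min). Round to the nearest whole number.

flow = (PIP − Pplat) / Raw = (37.8 − 19.8) / 23.0 = 0.7826 L/s × 60 = 46.956 L/min.

47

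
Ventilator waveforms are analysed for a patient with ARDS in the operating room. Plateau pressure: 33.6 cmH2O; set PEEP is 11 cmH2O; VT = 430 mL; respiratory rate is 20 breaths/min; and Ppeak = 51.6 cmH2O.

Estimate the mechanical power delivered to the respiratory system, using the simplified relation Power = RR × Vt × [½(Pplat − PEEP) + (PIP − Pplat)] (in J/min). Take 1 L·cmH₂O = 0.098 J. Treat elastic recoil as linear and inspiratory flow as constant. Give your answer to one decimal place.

Per-breath work = Vt × [½(Pplat−PEEP) + (PIP−Pplat)] = 0.430 × [0.5×22.6 + 18.0] = 0.430 × 29.3 = 12.599 L·cmH2O.
Power = 20 × 12.599 = 251.98 L·cmH2O/min.
× 0.098 J/(L·cmH2O) → 24.694 J/min.

24.7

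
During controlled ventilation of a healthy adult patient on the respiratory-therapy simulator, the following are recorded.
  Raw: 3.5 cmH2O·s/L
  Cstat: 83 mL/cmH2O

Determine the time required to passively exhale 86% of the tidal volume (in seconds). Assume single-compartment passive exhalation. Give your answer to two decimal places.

τ = R × C = 3.5 × 83 mL/cmH2O = 3.5 × 0.083 L/cmH2O = 0.2905 s.
Exhaled fraction f = 1 − e^(−t/τ) → t = −τ·ln(1 − f) = −0.2905·ln(0.14) = 0.5712 s.

0.57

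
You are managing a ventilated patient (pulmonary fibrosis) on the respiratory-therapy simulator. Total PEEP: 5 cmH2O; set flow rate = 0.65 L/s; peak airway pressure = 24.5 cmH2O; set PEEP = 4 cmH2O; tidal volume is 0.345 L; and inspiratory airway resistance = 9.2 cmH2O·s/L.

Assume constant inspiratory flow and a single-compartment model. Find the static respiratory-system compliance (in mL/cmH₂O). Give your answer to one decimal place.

25.5

Total PEEP = 5 cmH2O (set 4 + intrinsic 1); this is the baseline alveolar pressure.
Equation of motion (constant flow): PIP = Vt/C + R·V̇ + PEEP.
Vt/C = PIP − R·V̇ − PEEP = 24.5 − 9.2×0.65 − 5 = 24.5 − 5.98 − 5 = 13.52 cmH2O.
C = Vt / 13.52 = 345 / 13.52 = 25.518 mL/cmH2O.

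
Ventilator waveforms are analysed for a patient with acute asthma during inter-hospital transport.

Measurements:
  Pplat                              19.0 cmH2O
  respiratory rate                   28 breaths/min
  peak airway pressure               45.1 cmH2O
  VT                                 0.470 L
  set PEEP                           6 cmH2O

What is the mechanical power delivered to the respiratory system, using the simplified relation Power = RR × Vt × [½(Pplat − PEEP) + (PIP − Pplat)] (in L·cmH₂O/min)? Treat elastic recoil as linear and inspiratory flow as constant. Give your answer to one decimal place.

Per-breath work = Vt × [½(Pplat−PEEP) + (PIP−Pplat)] = 0.470 × [0.5×13.0 + 26.1] = 0.470 × 32.6 = 15.322 L·cmH2O.
Power = 28 × 15.322 = 429.02 L·cmH2O/min.

429.0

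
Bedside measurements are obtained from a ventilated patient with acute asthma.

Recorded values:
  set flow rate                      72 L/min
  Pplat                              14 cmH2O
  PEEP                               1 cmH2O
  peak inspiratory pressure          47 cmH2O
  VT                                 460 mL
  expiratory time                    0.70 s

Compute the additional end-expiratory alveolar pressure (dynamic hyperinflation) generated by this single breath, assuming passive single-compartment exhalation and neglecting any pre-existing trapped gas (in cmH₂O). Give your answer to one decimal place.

6.3

Flow: 72 L/min ÷ 60 = 1.2 L/s.
R = (PIP − Pplat)/V̇ = (47 − 14) / 1.2 = 33.0/1.2 = 27.5 cmH2O·s/L.
C = Vt/(Pplat − PEEP) = 460.0 / (14 − 1) = 460.0/13.0 = 35.385 mL/cmH2O.
τ = R × C = 27.5 × 0.03539 L/cmH2O = 0.9732 s.
Fraction remaining = e^(−Te/τ) = e^(−0.70/0.9732) = 0.4871; trapped volume = 460.0 × 0.4871 = 224.07 mL.
Additional alveolar pressure from trapping ≈ V_trapped / C = 224.07 / 35.385 = 6.332 cmH2O.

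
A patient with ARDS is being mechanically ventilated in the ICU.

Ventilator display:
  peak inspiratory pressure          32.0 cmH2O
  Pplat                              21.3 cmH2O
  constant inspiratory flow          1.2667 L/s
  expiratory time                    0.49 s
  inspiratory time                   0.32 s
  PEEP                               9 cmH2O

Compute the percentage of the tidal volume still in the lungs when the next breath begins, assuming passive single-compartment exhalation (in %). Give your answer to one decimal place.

17.2

Vt = flow × Ti = 1.2667 L/s × 0.32 s × 1000 mL/L = 405.34 mL.
R = (PIP − Pplat)/V̇ = (32.0 − 21.3) / 1.2667 = 10.7/1.2667 = 8.447 cmH2O·s/L.
C = Vt/(Pplat − PEEP) = 405.34 / (21.3 − 9) = 405.34/12.3 = 32.954 mL/cmH2O.
τ = R × C = 8.447 × 0.03295 L/cmH2O = 0.2783 s.
Fraction remaining at end-expiration = e^(−Te/τ) = e^(−0.49/0.2783) = 0.1719 → 17.19%.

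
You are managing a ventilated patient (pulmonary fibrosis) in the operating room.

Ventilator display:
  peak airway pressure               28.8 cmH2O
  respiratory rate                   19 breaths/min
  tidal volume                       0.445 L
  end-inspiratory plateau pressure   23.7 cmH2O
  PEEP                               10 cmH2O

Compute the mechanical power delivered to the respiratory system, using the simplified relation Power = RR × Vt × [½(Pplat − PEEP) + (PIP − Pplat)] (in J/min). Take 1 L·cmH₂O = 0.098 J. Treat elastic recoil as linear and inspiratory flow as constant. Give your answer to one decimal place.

9.9

Per-breath work = Vt × [½(Pplat−PEEP) + (PIP−Pplat)] = 0.445 × [0.5×13.7 + 5.1] = 0.445 × 11.95 = 5.318 L·cmH2O.
Power = 19 × 5.318 = 101.04 L·cmH2O/min.
× 0.098 J/(L·cmH2O) → 9.902 J/min.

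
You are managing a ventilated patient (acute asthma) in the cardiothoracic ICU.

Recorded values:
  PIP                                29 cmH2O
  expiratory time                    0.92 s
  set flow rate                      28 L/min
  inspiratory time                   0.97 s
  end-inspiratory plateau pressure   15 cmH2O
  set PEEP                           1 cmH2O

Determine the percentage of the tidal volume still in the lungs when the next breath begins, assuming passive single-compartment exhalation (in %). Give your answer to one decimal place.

Flow: 28 L/min ÷ 60 = 0.4667 L/s.
Vt = flow × Ti = 0.4667 L/s × 0.97 s × 1000 mL/L = 452.7 mL.
R = (PIP − Pplat)/V̇ = (29 − 15) / 0.4667 = 14.0/0.4667 = 29.998 cmH2O·s/L.
C = Vt/(Pplat − PEEP) = 452.7 / (15 − 1) = 452.7/14.0 = 32.336 mL/cmH2O.
τ = R × C = 29.998 × 0.03234 L/cmH2O = 0.9701 s.
Fraction remaining at end-expiration = e^(−Te/τ) = e^(−0.92/0.9701) = 0.3874 → 38.74%.

38.7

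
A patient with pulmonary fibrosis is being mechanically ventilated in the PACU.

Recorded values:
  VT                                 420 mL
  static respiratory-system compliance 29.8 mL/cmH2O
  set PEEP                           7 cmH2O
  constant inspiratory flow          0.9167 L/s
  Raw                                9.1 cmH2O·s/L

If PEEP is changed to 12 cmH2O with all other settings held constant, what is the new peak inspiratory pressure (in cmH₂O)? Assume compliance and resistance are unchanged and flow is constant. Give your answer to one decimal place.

PIP = Vt/C + R·V̇ + PEEP (constant-flow equation of motion).
Only the baseline term changes: ΔPIP = ΔPEEP = 12 − 7 = 5.0 cmH2O.
Original PIP = 420/29.8 + 9.1×0.9167 + 7 = 29.436 cmH2O; new PIP = 29.436 + (5.0) = 34.436 cmH2O.

34.4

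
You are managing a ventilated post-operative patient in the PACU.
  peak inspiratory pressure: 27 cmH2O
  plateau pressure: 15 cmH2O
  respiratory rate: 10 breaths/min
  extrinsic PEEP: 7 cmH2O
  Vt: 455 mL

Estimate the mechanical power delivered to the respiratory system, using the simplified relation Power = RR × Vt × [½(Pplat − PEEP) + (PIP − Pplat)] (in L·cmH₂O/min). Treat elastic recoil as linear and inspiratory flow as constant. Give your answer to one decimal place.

72.8

Per-breath work = Vt × [½(Pplat−PEEP) + (PIP−Pplat)] = 0.455 × [0.5×8.0 + 12.0] = 0.455 × 16.0 = 7.28 L·cmH2O.
Power = 10 × 7.28 = 72.8 L·cmH2O/min.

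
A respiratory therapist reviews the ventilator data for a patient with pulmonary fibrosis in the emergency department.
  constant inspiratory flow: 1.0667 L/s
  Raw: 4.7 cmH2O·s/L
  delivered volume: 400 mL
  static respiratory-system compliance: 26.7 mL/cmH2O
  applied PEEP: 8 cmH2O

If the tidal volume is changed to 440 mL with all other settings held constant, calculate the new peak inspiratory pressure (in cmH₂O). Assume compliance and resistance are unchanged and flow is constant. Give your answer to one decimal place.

29.5

PIP = Vt/C + R·V̇ + PEEP (constant-flow equation of motion).
Only the elastic term changes: ΔPIP = ΔVt / C = (440 − 400) / 26.7 = 1.498 cmH2O.
Original PIP = 400/26.7 + 4.7×1.0667 + 8 = 27.995 cmH2O; new PIP = 27.995 + (1.498) = 29.493 cmH2O.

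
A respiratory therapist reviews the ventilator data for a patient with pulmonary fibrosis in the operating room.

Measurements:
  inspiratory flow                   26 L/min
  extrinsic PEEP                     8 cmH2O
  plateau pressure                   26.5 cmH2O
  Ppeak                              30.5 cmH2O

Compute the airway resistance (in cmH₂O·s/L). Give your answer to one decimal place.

9.2

Flow: 26 L/min ÷ 60 = 0.4333 L/s.
Raw = (PIP − Pplat) / flow = (30.5 − 26.5) / 0.4333 = 4.0 / 0.4333 = 9.231 cmH2O·s/L.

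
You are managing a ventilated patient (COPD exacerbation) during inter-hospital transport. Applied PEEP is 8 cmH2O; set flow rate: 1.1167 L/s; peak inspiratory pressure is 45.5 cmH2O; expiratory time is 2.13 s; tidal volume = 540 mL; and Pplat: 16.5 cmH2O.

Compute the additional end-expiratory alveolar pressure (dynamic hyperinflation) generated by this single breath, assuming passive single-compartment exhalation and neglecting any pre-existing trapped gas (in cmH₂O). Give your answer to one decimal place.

R = (PIP − Pplat)/V̇ = (45.5 − 16.5) / 1.1167 = 29.0/1.1167 = 25.969 cmH2O·s/L.
C = Vt/(Pplat − PEEP) = 540.0 / (16.5 − 8) = 540.0/8.5 = 63.529 mL/cmH2O.
τ = R × C = 25.969 × 0.06353 L/cmH2O = 1.65 s.
Fraction remaining = e^(−Te/τ) = e^(−2.13/1.65) = 0.275; trapped volume = 540.0 × 0.275 = 148.5 mL.
Additional alveolar pressure from trapping ≈ V_trapped / C = 148.5 / 63.529 = 2.338 cmH2O.

2.3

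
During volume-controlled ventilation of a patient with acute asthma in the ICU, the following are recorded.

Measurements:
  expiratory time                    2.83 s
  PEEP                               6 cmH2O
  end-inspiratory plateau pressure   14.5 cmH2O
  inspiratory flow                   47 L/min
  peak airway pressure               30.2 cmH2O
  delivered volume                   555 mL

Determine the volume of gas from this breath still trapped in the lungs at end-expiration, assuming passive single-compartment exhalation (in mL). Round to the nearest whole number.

64

Flow: 47 L/min ÷ 60 = 0.7833 L/s.
R = (PIP − Pplat)/V̇ = (30.2 − 14.5) / 0.7833 = 15.7/0.7833 = 20.043 cmH2O·s/L.
C = Vt/(Pplat − PEEP) = 555.0 / (14.5 − 6) = 555.0/8.5 = 65.294 mL/cmH2O.
τ = R × C = 20.043 × 0.06529 L/cmH2O = 1.309 s.
Fraction remaining = e^(−Te/τ) = e^(−2.83/1.309) = 0.1151.
Trapped volume = 555.0 × 0.1151 = 63.881 mL.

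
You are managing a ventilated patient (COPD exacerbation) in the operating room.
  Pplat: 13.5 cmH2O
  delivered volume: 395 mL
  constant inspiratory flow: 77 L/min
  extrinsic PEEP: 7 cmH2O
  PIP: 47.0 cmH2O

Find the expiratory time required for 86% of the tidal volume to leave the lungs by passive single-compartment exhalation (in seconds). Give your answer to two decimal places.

Flow: 77 L/min ÷ 60 = 1.2833 L/s.
R = (PIP − Pplat)/V̇ = (47.0 − 13.5) / 1.2833 = 33.5/1.2833 = 26.105 cmH2O·s/L.
C = Vt/(Pplat − PEEP) = 395.0 / (13.5 − 7) = 395.0/6.5 = 60.769 mL/cmH2O.
τ = R × C = 26.105 × 0.06077 L/cmH2O = 1.586 s.
t = −τ·ln(1 − 0.86) = −1.586·ln(0.14) = 3.118 s.

3.12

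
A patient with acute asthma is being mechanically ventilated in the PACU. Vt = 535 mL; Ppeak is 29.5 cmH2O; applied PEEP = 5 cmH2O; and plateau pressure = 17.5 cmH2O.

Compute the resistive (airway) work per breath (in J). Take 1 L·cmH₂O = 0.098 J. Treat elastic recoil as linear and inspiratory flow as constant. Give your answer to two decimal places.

With constant inspiratory flow the resistive pressure is constant at PIP − Pplat = 29.5 − 17.5 = 12.0 cmH2O, so resistive work = 12.0 × 0.535 = 6.42 L·cmH2O.
× 0.098 J/(L·cmH2O) → 0.6292 J.

0.63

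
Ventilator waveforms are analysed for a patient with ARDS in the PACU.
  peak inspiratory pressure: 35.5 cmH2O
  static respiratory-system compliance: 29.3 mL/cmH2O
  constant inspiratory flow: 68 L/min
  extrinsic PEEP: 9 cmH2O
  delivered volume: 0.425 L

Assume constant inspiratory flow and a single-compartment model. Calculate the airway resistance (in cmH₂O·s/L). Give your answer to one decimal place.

Flow: 68 L/min ÷ 60 = 1.1333 L/s.
Equation of motion (constant flow): PIP = Vt/C + R·V̇ + PEEP.
R·V̇ = PIP − Vt/C − PEEP = 35.5 − 425/29.3 − 9 = 35.5 − 14.505 − 9 = 11.995 cmH2O.
R = 11.995 / 1.1333 = 10.584 cmH2O·s/L.

10.6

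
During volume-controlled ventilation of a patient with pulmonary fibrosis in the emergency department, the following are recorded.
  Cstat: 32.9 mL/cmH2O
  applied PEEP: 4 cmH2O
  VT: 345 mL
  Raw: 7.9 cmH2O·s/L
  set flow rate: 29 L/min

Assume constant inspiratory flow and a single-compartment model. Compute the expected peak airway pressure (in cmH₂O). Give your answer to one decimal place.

18.3

Flow: 29 L/min ÷ 60 = 0.4833 L/s.
Equation of motion (constant flow): PIP = Vt/C + R·V̇ + PEEP.
PIP = 345/32.9 + 7.9×0.4833 + 4 = 10.486 + 3.818 + 4 = 18.304 cmH2O.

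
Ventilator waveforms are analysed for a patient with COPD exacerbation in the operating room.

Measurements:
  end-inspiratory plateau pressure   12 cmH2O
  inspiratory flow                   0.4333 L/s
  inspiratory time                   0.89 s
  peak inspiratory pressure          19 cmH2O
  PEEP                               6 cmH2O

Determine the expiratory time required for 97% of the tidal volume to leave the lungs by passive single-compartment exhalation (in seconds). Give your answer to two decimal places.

Vt = flow × Ti = 0.4333 L/s × 0.89 s × 1000 mL/L = 385.64 mL.
R = (PIP − Pplat)/V̇ = (19 − 12) / 0.4333 = 7.0/0.4333 = 16.155 cmH2O·s/L.
C = Vt/(Pplat − PEEP) = 385.64 / (12 − 6) = 385.64/6.0 = 64.273 mL/cmH2O.
τ = R × C = 16.155 × 0.06427 L/cmH2O = 1.038 s.
t = −τ·ln(1 − 0.97) = −1.038·ln(0.03) = 3.64 s.

3.64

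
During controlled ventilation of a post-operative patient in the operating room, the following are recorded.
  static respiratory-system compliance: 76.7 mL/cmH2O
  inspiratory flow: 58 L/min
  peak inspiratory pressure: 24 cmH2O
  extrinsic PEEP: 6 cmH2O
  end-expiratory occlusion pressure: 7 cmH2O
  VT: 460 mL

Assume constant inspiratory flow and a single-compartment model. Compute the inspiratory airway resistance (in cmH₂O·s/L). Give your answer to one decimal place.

11.4

Flow: 58 L/min ÷ 60 = 0.9667 L/s.
Total PEEP = 7 cmH2O (set 6 + intrinsic 1); this is the baseline alveolar pressure.
Equation of motion (constant flow): PIP = Vt/C + R·V̇ + PEEP.
R·V̇ = PIP − Vt/C − PEEP = 24 − 460/76.7 − 7 = 24 − 5.997 − 7 = 11.003 cmH2O.
R = 11.003 / 0.9667 = 11.382 cmH2O·s/L.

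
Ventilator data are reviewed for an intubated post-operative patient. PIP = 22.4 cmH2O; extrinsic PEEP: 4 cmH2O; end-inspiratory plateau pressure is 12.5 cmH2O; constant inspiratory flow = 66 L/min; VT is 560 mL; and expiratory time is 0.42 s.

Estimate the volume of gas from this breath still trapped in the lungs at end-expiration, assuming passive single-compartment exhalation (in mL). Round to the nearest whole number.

276

Flow: 66 L/min ÷ 60 = 1.1 L/s.
R = (PIP − Pplat)/V̇ = (22.4 − 12.5) / 1.1 = 9.9/1.1 = 9.0 cmH2O·s/L.
C = Vt/(Pplat − PEEP) = 560.0 / (12.5 − 4) = 560.0/8.5 = 65.882 mL/cmH2O.
τ = R × C = 9.0 × 0.06588 L/cmH2O = 0.5929 s.
Fraction remaining = e^(−Te/τ) = e^(−0.42/0.5929) = 0.4924.
Trapped volume = 560.0 × 0.4924 = 275.74 mL.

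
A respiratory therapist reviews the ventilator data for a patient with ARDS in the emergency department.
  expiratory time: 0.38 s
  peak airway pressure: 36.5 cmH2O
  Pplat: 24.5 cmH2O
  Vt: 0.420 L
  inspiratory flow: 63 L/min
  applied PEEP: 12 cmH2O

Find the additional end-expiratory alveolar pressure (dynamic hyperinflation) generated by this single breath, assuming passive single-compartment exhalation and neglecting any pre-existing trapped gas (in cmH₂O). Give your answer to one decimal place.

Flow: 63 L/min ÷ 60 = 1.05 L/s.
R = (PIP − Pplat)/V̇ = (36.5 − 24.5) / 1.05 = 12.0/1.05 = 11.429 cmH2O·s/L.
C = Vt/(Pplat − PEEP) = 420.0 / (24.5 − 12) = 420.0/12.5 = 33.6 mL/cmH2O.
τ = R × C = 11.429 × 0.0336 L/cmH2O = 0.384 s.
Fraction remaining = e^(−Te/τ) = e^(−0.38/0.384) = 0.3717; trapped volume = 420.0 × 0.3717 = 156.11 mL.
Additional alveolar pressure from trapping ≈ V_trapped / C = 156.11 / 33.6 = 4.646 cmH2O.

4.6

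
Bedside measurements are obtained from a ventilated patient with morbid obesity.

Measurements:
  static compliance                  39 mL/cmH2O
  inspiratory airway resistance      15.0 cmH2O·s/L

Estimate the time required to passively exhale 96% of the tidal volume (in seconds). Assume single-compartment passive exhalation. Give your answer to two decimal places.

1.88

τ = R × C = 15.0 × 39 mL/cmH2O = 15.0 × 0.039 L/cmH2O = 0.585 s.
Exhaled fraction f = 1 − e^(−t/τ) → t = −τ·ln(1 − f) = −0.585·ln(0.04) = 1.883 s.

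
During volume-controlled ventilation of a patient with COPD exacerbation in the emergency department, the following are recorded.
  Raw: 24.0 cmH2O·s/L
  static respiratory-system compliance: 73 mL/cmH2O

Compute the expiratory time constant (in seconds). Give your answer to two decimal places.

1.75

τ = R × C = 24.0 × 73 mL/cmH2O = 24.0 × 0.073 L/cmH2O = 1.752 s.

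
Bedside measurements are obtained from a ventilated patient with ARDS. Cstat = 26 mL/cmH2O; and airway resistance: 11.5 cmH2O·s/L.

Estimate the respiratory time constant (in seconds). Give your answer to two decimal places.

0.30

τ = R × C = 11.5 × 26 mL/cmH2O = 11.5 × 0.026 L/cmH2O = 0.299 s.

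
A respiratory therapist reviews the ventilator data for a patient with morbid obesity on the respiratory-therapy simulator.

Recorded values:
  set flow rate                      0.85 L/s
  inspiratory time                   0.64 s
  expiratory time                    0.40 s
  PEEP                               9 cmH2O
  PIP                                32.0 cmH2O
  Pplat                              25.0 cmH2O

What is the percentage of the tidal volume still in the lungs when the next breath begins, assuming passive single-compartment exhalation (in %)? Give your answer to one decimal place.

Vt = flow × Ti = 0.85 L/s × 0.64 s × 1000 mL/L = 544.0 mL.
R = (PIP − Pplat)/V̇ = (32.0 − 25.0) / 0.85 = 7.0/0.85 = 8.235 cmH2O·s/L.
C = Vt/(Pplat − PEEP) = 544.0 / (25.0 − 9) = 544.0/16.0 = 34.0 mL/cmH2O.
τ = R × C = 8.235 × 0.034 L/cmH2O = 0.28 s.
Fraction remaining at end-expiration = e^(−Te/τ) = e^(−0.40/0.28) = 0.2397 → 23.97%.

24.0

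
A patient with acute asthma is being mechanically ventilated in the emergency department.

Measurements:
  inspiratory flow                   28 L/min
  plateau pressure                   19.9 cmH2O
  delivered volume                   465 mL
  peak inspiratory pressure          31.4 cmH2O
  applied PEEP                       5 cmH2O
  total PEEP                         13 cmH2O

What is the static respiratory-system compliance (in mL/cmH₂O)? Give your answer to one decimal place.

End-expiratory occlusion gives total PEEP = 13 cmH2O (intrinsic PEEP = 13 − 5 = 8). Use total PEEP for the elastic gradient.
Cstat = Vt / (Pplat − PEEPtotal) = 465 / (19.9 − 13) = 465 / 6.9 = 67.391 mL/cmH2O.

67.4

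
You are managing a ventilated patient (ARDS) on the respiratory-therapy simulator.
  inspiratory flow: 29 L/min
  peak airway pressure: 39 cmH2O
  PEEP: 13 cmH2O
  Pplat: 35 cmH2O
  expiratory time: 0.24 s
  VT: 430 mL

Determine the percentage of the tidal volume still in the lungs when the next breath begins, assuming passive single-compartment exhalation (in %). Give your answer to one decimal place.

22.7

Flow: 29 L/min ÷ 60 = 0.4833 L/s.
R = (PIP − Pplat)/V̇ = (39 − 35) / 0.4833 = 4.0/0.4833 = 8.276 cmH2O·s/L.
C = Vt/(Pplat − PEEP) = 430.0 / (35 − 13) = 430.0/22.0 = 19.545 mL/cmH2O.
τ = R × C = 8.276 × 0.01955 L/cmH2O = 0.1618 s.
Fraction remaining at end-expiration = e^(−Te/τ) = e^(−0.24/0.1618) = 0.2269 → 22.69%.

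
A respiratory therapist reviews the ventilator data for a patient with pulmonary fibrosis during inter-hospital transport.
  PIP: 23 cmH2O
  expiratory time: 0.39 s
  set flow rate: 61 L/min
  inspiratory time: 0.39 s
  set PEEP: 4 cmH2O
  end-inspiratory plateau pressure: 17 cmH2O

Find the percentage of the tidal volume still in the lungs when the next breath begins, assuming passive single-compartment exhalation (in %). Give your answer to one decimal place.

11.5

Flow: 61 L/min ÷ 60 = 1.0167 L/s.
Vt = flow × Ti = 1.0167 L/s × 0.39 s × 1000 mL/L = 396.51 mL.
R = (PIP − Pplat)/V̇ = (23 − 17) / 1.0167 = 6.0/1.0167 = 5.901 cmH2O·s/L.
C = Vt/(Pplat − PEEP) = 396.51 / (17 − 4) = 396.51/13.0 = 30.501 mL/cmH2O.
τ = R × C = 5.901 × 0.0305 L/cmH2O = 0.18 s.
Fraction remaining at end-expiration = e^(−Te/τ) = e^(−0.39/0.18) = 0.1146 → 11.46%.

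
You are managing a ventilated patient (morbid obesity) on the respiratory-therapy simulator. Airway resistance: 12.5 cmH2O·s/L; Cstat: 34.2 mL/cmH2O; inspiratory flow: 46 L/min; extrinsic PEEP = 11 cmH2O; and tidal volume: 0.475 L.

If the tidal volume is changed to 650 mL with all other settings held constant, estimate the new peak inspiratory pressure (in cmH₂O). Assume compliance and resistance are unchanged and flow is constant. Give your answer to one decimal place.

Flow: 46 L/min ÷ 60 = 0.7667 L/s.
PIP = Vt/C + R·V̇ + PEEP (constant-flow equation of motion).
Only the elastic term changes: ΔPIP = ΔVt / C = (650 − 475) / 34.2 = 5.117 cmH2O.
Original PIP = 475/34.2 + 12.5×0.7667 + 11 = 34.473 cmH2O; new PIP = 34.473 + (5.117) = 39.59 cmH2O.

39.6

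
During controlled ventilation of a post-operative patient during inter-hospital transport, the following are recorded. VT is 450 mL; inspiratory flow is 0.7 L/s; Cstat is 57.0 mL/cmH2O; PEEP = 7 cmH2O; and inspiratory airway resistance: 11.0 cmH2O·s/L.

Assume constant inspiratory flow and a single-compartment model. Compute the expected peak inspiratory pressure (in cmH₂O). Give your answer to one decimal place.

22.6

Equation of motion (constant flow): PIP = Vt/C + R·V̇ + PEEP.
PIP = 450/57.0 + 11.0×0.7 + 7 = 7.895 + 7.7 + 7 = 22.595 cmH2O.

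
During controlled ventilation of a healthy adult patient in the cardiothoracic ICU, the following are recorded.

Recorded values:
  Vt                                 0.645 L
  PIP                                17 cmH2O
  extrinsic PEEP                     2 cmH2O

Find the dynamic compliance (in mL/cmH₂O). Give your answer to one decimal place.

Dynamic compliance = Vt / (PIP − PEEP) = 645 / (17 − 2) = 645 / 15.0 = 43.0 mL/cmH2O.

43.0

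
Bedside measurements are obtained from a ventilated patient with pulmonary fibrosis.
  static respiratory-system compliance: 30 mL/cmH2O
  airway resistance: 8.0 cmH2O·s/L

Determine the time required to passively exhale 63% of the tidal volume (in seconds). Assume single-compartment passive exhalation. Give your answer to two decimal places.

τ = R × C = 8.0 × 30 mL/cmH2O = 8.0 × 0.030 L/cmH2O = 0.24 s.
Exhaled fraction f = 1 − e^(−t/τ) → t = −τ·ln(1 − f) = −0.24·ln(0.37) = 0.2386 s.

0.24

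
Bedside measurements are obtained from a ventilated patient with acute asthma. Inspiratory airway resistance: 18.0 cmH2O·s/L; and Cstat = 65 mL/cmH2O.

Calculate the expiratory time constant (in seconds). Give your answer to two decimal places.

1.17

τ = R × C = 18.0 × 65 mL/cmH2O = 18.0 × 0.065 L/cmH2O = 1.17 s.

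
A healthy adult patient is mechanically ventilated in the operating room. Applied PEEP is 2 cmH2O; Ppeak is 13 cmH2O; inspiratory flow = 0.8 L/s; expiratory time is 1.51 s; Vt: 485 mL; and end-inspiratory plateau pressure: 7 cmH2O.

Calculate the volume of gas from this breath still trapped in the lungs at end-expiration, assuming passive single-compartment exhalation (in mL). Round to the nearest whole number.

R = (PIP − Pplat)/V̇ = (13 − 7) / 0.8 = 6.0/0.8 = 7.5 cmH2O·s/L.
C = Vt/(Pplat − PEEP) = 485.0 / (7 − 2) = 485.0/5.0 = 97.0 mL/cmH2O.
τ = R × C = 7.5 × 0.097 L/cmH2O = 0.7275 s.
Fraction remaining = e^(−Te/τ) = e^(−1.51/0.7275) = 0.1255.
Trapped volume = 485.0 × 0.1255 = 60.868 mL.

61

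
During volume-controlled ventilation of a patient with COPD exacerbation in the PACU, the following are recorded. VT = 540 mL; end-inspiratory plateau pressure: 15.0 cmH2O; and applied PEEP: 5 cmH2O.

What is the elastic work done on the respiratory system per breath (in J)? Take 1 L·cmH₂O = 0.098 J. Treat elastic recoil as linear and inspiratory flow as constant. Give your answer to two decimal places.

0.26

Elastic work ≈ ½ × (Pplat − PEEP) × Vt = 0.5 × (15.0 − 5) × 0.540 L = 0.5 × 10.0 × 0.540 = 2.7 L·cmH2O.
× 0.098 J/(L·cmH2O) → 0.2646 J.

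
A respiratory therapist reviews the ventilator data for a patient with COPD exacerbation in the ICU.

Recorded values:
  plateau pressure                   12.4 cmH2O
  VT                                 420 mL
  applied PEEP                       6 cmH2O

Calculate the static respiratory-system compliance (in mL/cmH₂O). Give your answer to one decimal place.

65.6

Cstat = Vt / (Pplat − PEEP) = 420 / (12.4 − 6) = 420 / 6.4 = 65.625 mL/cmH2O.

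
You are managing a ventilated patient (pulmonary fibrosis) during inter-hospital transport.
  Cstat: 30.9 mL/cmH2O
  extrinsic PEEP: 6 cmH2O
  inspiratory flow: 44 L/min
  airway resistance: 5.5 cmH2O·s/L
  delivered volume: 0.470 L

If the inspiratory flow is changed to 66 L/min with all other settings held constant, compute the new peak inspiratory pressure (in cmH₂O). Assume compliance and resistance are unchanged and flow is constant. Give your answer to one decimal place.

Flow: 44 L/min ÷ 60 = 0.7333 L/s.
New flow: 66 L/min ÷ 60 = 1.1 L/s.
PIP = Vt/C + R·V̇ + PEEP (constant-flow equation of motion).
Only the resistive term changes: ΔPIP = R × ΔV̇ = 5.5 × (1.1 − 0.7333) = 5.5 × 0.3667 = 2.017 cmH2O.
Original PIP = 470/30.9 + 5.5×0.7333 + 6 = 25.244 cmH2O; new PIP = 25.244 + (2.017) = 27.261 cmH2O.

27.3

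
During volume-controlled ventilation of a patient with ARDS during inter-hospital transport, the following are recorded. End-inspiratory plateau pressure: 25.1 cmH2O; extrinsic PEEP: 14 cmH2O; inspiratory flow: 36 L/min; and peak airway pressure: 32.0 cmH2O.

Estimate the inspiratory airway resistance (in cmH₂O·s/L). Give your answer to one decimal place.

11.5

Flow: 36 L/min ÷ 60 = 0.6 L/s.
Raw = (PIP − Pplat) / flow = (32.0 − 25.1) / 0.6 = 6.9 / 0.6 = 11.5 cmH2O·s/L.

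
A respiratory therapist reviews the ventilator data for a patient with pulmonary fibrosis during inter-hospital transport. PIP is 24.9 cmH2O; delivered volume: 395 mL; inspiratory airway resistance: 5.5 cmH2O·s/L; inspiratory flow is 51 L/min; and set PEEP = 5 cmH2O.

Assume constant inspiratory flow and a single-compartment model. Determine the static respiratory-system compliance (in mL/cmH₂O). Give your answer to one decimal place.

25.9

Flow: 51 L/min ÷ 60 = 0.85 L/s.
Equation of motion (constant flow): PIP = Vt/C + R·V̇ + PEEP.
Vt/C = PIP − R·V̇ − PEEP = 24.9 − 5.5×0.85 − 5 = 24.9 − 4.675 − 5 = 15.225 cmH2O.
C = Vt / 15.225 = 395 / 15.225 = 25.944 mL/cmH2O.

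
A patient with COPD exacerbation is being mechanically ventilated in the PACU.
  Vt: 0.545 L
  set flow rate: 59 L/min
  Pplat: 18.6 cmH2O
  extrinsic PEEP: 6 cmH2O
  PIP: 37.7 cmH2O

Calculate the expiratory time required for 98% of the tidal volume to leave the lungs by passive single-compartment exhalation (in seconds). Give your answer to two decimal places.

3.29

Flow: 59 L/min ÷ 60 = 0.9833 L/s.
R = (PIP − Pplat)/V̇ = (37.7 − 18.6) / 0.9833 = 19.1/0.9833 = 19.424 cmH2O·s/L.
C = Vt/(Pplat − PEEP) = 545.0 / (18.6 − 6) = 545.0/12.6 = 43.254 mL/cmH2O.
τ = R × C = 19.424 × 0.04325 L/cmH2O = 0.8401 s.
t = −τ·ln(1 − 0.98) = −0.8401·ln(0.02) = 3.286 s.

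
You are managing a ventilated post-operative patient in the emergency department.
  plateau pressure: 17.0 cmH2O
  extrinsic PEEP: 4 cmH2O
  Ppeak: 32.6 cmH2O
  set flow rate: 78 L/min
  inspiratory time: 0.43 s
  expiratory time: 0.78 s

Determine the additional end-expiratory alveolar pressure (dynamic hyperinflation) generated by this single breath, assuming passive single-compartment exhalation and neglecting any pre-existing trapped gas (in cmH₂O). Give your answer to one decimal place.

2.9

Flow: 78 L/min ÷ 60 = 1.3 L/s.
Vt = flow × Ti = 1.3 L/s × 0.43 s × 1000 mL/L = 559.0 mL.
R = (PIP − Pplat)/V̇ = (32.6 − 17.0) / 1.3 = 15.6/1.3 = 12.0 cmH2O·s/L.
C = Vt/(Pplat − PEEP) = 559.0 / (17.0 − 4) = 559.0/13.0 = 43.0 mL/cmH2O.
τ = R × C = 12.0 × 0.043 L/cmH2O = 0.516 s.
Fraction remaining = e^(−Te/τ) = e^(−0.78/0.516) = 0.2206; trapped volume = 559.0 × 0.2206 = 123.32 mL.
Additional alveolar pressure from trapping ≈ V_trapped / C = 123.32 / 43.0 = 2.868 cmH2O.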